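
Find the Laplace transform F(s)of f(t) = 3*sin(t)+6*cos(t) 6*s/(s^2+1)+3/(s^2+1)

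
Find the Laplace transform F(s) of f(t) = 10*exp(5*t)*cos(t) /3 10*(s - 5) /(3*((s - 5) ^2 + 1) ) 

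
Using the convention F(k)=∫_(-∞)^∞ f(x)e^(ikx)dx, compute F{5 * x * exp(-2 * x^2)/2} 5 * sqrt(2) * I * sqrt(pi) * k * exp(-k^2/8)/16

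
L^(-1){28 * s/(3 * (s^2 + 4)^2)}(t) 7 * t * sin(2 * t)/3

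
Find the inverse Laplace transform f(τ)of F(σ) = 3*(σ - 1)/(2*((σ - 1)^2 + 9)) 3*exp(τ)*cos(3*τ)/2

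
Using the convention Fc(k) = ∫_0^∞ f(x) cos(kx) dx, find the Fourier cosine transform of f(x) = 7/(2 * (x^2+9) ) 7 * pi * exp(-3 * k) /12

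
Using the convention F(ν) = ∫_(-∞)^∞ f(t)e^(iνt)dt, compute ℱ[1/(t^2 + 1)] pi * exp(-Abs(ν))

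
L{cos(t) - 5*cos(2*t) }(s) s/(s^2 + 1) - 5*s/(s^2 + 4) 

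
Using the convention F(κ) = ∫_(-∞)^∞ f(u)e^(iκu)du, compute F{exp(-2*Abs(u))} 4/(κ^2 + 4)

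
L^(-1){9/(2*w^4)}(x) 3*x^3/4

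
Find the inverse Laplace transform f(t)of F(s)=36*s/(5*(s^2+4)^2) 9*t*sin(2*t)/5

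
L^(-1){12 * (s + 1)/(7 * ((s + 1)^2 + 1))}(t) 12 * exp(-t) * cos(t)/7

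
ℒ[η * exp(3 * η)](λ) (λ - 3)^(-2)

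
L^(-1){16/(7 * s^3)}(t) 8 * t^2/7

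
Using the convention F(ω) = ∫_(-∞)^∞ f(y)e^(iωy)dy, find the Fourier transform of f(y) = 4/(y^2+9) 4*pi*exp(-3*Abs(ω))/3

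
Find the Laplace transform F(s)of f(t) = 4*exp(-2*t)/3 4/(3*(s+2))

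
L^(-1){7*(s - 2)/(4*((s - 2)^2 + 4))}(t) 7*exp(2*t)*cos(2*t)/4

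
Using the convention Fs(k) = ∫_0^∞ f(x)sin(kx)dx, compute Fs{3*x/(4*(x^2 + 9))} 3*pi*exp(-3*k)/8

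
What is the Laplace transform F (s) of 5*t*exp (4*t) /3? 5/ (3*(s - 4) ^2) 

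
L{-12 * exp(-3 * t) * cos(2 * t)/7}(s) 12 * (-s - 3)/(7 * ((s+3)^2+4))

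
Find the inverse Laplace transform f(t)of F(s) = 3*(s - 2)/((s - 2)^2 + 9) 3*exp(2*t)*cos(3*t)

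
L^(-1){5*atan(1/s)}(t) 5*sin(t)/t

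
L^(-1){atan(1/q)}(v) sin(v)/v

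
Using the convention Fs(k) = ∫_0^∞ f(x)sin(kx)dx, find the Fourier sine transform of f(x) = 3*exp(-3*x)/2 3*k/(2*(k^2 + 9))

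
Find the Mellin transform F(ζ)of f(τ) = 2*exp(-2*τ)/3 2^(1 - ζ)*gamma(ζ)/3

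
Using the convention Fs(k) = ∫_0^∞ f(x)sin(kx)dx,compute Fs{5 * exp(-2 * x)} 5 * k/(k^2 + 4)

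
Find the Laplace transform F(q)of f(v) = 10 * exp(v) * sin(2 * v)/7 20/(7 * ((q - 1)^2 + 4))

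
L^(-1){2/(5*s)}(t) 2/5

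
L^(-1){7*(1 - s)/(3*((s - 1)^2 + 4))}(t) -7*exp(t)*cos(2*t)/3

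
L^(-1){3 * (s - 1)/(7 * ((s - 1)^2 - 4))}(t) 3 * exp(t) * cosh(2 * t)/7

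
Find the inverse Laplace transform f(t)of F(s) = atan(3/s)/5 sin(3*t)/(5*t)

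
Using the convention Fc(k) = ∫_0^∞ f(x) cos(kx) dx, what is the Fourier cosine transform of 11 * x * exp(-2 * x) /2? 11 * (4 - k^2) /(2 * (k^2 + 4) ^2) 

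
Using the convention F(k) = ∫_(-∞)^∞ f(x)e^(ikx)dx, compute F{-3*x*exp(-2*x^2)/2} -3*sqrt(2)*I*sqrt(pi)*k*exp(-k^2/8)/16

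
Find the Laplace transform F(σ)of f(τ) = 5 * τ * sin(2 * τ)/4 5 * σ/(σ^2 + 4)^2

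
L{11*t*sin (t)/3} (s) 22*s/ (3*(s^2 + 1)^2)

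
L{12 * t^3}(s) 72/s^4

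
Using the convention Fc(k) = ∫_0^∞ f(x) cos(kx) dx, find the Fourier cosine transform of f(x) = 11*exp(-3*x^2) 11*sqrt(3)*sqrt(pi)*exp(-k^2/12) /6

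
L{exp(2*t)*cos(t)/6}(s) (s - 2)/(6*((s - 2)^2 + 1))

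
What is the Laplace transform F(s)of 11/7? 11/(7*s)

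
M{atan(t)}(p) -pi * sec(pi * p/2)/(2 * p)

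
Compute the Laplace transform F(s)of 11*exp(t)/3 11/(3*(s - 1))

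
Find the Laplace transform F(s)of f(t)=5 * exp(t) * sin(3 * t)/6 5/(2 * ((s - 1)^2 + 9))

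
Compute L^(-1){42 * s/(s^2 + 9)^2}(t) 7 * t * sin(3 * t)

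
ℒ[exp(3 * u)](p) 1/(p - 3)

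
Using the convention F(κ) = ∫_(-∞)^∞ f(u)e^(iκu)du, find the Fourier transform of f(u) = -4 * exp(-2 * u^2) -2 * sqrt(2) * sqrt(pi) * exp(-κ^2/8)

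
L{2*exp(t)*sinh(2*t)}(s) 4/((s - 1)^2-4)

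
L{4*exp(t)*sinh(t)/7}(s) 4/(7*s*(s - 2))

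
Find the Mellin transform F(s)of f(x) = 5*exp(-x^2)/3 5*gamma(s/2)/6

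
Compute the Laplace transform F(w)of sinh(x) 1/(w^2 - 1)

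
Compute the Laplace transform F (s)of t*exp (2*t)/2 1/ (2*(s - 2)^2)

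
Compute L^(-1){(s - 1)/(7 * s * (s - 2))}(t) exp(t) * cosh(t)/7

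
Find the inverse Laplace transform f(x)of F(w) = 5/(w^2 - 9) 5 * sinh(3 * x)/3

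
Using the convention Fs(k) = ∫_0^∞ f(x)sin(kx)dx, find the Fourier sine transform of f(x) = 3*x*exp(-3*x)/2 9*k/(k^2 + 9)^2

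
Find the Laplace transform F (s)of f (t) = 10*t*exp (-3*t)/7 10/ (7*(s + 3)^2)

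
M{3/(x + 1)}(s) 3*pi*csc(pi*s)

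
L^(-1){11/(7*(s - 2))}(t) 11*exp(2*t)/7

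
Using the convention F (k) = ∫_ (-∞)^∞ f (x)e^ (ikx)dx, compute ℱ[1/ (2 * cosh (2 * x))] pi/ (4 * cosh (pi * k/4))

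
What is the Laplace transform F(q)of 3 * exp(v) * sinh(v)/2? 3/(2 * q * (q - 2))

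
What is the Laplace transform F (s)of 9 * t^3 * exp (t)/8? 27/ (4 * (s - 1)^4)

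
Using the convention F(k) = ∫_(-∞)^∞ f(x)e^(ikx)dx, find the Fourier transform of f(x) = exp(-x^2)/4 sqrt(pi) * exp(-k^2/4)/4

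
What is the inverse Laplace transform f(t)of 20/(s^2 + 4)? 10*sin(2*t)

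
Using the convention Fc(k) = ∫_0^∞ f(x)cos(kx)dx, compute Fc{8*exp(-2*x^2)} 2*sqrt(2)*sqrt(pi)*exp(-k^2/8)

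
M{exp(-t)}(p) gamma(p)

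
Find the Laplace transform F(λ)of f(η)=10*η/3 10/(3*λ^2)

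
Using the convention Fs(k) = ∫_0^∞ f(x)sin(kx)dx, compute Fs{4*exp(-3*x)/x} 4*atan(k/3)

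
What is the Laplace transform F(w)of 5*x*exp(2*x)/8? 5/(8*(w - 2)^2)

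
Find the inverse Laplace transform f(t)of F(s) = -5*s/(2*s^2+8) -5*cos(2*t)/2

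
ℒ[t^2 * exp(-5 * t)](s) 2/(s + 5)^3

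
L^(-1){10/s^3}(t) 5 * t^2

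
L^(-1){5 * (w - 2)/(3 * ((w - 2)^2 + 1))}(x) 5 * exp(2 * x) * cos(x)/3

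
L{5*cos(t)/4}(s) 5*s/(4*(s^2+1))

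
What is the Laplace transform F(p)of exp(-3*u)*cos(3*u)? (p + 3)/((p + 3)^2 + 9)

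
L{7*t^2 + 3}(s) 14/s^3 + 3/s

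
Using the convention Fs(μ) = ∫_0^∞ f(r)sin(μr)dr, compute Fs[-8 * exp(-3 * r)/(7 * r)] -8 * atan(μ/3)/7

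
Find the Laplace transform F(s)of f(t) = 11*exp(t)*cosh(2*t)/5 11*(s - 1)/(5*((s - 1)^2 - 4))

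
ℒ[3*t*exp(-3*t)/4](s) 3/(4*(s + 3)^2)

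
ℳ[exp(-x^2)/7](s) gamma(s/2)/14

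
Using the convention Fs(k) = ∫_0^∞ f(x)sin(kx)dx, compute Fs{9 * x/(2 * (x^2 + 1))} 9 * pi * exp(-k)/4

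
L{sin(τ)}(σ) 1/(σ^2 + 1)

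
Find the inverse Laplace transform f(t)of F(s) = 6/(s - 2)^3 3*t^2*exp(2*t)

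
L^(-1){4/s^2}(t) 4*t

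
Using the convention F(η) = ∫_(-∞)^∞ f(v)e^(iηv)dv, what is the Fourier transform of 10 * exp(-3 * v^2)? 10 * sqrt(3) * sqrt(pi) * exp(-η^2/12)/3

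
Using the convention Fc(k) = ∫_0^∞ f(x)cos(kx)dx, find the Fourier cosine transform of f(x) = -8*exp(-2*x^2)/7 -2*sqrt(2)*sqrt(pi)*exp(-k^2/8)/7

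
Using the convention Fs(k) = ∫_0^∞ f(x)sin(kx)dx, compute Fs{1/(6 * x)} pi/12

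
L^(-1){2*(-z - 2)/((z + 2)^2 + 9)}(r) -2*exp(-2*r)*cos(3*r)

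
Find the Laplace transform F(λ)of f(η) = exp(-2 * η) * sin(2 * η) 2/((λ + 2)^2 + 4)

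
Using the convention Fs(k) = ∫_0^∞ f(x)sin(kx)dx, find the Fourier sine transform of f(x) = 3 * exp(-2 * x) 3 * k/(k^2 + 4)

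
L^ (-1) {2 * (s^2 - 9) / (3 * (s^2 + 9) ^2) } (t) 2 * t * cos (3 * t) /3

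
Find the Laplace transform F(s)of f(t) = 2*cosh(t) 2*s/(s^2 - 1)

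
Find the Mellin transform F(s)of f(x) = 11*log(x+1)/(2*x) -11*pi*csc(pi*s)/(2*s - 2)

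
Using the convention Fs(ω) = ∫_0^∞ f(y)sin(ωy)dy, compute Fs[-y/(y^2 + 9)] -pi*exp(-3*ω)/2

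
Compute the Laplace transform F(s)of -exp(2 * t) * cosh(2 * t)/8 (2 - s)/(8 * s * (s - 4))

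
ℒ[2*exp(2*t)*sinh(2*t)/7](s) 4/(7*s*(s - 4))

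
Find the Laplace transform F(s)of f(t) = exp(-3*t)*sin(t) 1/((s+3)^2+1)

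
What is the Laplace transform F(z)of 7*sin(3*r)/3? 7/(z^2 + 9)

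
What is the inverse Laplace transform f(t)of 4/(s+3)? 4 * exp(-3 * t)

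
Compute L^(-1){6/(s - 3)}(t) 6 * exp(3 * t)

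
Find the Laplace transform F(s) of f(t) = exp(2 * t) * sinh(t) 1/((s - 2) ^2 - 1) 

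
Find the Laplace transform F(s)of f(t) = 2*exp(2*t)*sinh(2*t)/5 4/(5*s*(s - 4))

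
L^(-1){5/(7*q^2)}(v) 5*v/7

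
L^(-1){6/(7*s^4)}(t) t^3/7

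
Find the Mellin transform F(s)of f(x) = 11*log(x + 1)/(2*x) -11*pi*csc(pi*s)/(2*s - 2)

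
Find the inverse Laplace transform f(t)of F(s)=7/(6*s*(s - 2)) 7*exp(t)*sinh(t)/6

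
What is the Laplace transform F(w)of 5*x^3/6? 5/w^4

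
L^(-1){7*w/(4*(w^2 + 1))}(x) 7*cos(x)/4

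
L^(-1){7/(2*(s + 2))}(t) 7*exp(-2*t)/2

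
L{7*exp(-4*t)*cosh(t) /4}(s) 7*(s + 4) /(4*((s + 4) ^2-1) ) 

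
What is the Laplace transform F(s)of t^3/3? 2/s^4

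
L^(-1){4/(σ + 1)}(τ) 4 * exp(-τ)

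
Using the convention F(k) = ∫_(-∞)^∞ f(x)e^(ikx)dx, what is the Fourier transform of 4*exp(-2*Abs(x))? 16/(k^2+4)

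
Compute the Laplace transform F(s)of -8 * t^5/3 -320/s^6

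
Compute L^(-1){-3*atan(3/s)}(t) -3*sin(3*t)/t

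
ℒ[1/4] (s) 1/ (4*s)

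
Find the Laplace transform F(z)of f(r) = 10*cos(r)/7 10*z/(7*(z^2 + 1))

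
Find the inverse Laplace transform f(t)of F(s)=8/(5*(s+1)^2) 8*t*exp(-t)/5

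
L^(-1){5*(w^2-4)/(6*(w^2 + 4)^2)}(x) 5*x*cos(2*x)/6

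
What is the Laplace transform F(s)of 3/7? 3/(7*s)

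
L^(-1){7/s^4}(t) 7 * t^3/6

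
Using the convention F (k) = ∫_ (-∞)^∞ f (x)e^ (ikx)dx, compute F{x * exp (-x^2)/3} I * sqrt (pi) * k * exp (-k^2/4)/6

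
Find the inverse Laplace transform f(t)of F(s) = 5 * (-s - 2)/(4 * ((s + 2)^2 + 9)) -5 * exp(-2 * t) * cos(3 * t)/4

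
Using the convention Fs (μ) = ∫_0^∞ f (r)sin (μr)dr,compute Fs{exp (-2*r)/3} μ/ (3*(μ^2 + 4))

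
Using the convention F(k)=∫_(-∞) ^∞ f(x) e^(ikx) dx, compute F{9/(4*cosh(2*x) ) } 9*pi/(8*cosh(pi*k/4) ) 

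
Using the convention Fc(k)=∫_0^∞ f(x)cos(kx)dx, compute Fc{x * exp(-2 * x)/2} (4 - k^2)/(2 * (k^2 + 4)^2)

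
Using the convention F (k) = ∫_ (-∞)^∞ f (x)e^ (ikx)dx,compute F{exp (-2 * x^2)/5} sqrt (2) * sqrt (pi) * exp (-k^2/8)/10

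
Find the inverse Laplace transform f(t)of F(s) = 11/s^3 11*t^2/2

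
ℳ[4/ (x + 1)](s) 4 * pi * csc (pi * s)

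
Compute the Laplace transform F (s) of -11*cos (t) -11*s/ (s^2 + 1) 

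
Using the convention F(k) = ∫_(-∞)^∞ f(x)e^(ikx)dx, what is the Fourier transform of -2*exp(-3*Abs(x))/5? -12/(5*k^2+45)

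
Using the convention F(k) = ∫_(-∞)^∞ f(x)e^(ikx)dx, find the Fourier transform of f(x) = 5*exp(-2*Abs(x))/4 5/(k^2 + 4)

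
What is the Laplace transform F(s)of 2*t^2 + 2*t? 4/s^3 + 2/s^2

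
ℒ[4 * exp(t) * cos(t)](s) 4 * (s - 1)/((s - 1)^2 + 1)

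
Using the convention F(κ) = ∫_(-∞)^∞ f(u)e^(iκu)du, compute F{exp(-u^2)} sqrt(pi) * exp(-κ^2/4)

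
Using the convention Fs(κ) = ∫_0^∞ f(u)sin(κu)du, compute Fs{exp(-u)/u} atan(κ)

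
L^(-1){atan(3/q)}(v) sin(3 * v)/v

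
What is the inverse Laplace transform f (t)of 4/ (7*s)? 4/7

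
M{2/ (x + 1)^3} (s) gamma (s)*gamma (3 - s)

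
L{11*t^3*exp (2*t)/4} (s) 33/ (2*(s - 2)^4)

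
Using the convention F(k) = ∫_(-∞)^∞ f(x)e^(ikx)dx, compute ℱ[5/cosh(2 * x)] 5 * pi/(2 * cosh(pi * k/4))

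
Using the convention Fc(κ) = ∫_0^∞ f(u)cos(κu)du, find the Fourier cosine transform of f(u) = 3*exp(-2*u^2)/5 3*sqrt(2)*sqrt(pi)*exp(-κ^2/8)/20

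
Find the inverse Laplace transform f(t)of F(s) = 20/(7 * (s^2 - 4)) 10 * sinh(2 * t)/7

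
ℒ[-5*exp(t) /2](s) -5/(2*s - 2) 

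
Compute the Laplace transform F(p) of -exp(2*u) -1/(p - 2) 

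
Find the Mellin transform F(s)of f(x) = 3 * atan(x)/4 -3 * pi * sec(pi * s/2)/(8 * s)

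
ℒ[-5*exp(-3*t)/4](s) -5/(4*s + 12)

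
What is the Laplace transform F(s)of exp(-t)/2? 1/(2*(s+1))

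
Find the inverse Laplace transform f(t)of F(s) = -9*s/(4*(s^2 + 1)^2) -9*t*sin(t)/8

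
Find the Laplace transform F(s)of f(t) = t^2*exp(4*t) 2/(s - 4)^3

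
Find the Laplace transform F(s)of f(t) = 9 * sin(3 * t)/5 27/(5 * (s^2 + 9))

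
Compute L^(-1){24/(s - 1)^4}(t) 4*t^3*exp(t)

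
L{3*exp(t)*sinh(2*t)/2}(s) 3/((s - 1)^2 - 4)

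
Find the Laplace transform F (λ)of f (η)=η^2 2/λ^3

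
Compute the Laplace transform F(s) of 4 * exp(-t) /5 4/(5 * (s + 1) ) 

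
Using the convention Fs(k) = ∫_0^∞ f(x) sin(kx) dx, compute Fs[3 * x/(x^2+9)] 3 * pi * exp(-3 * k) /2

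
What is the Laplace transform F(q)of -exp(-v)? -1/(q + 1)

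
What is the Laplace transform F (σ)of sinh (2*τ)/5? 2/ (5*(σ^2 - 4))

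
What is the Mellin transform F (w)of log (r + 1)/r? -pi*csc (pi*w)/ (w - 1)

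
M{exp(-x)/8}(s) gamma(s)/8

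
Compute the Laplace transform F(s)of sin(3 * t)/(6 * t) atan(3/s)/6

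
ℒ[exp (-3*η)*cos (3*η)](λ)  (λ+3)/ ( (λ+3)^2+9)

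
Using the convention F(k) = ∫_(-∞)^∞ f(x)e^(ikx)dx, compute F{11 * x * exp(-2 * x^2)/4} 11 * sqrt(2) * I * sqrt(pi) * k * exp(-k^2/8)/32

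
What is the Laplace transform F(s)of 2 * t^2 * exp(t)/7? 4/(7 * (s - 1)^3)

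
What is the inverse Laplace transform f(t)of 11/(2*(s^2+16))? 11*sin(4*t)/8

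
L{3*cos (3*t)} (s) 3*s/ (s^2 + 9)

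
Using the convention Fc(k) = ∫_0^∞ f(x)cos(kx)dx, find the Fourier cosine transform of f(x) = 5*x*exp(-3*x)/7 5*(9 - k^2)/(7*(k^2 + 9)^2)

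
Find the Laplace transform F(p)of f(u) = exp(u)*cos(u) (p - 1)/((p - 1)^2 + 1)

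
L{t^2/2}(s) s^(-3)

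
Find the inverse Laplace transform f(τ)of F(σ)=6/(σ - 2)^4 τ^3*exp(2*τ)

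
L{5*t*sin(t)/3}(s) 10*s/(3*(s^2+1)^2)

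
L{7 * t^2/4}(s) 7/(2 * s^3)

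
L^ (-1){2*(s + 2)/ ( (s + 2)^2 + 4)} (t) 2*exp (-2*t)*cos (2*t)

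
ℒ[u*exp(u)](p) (p - 1)^(-2)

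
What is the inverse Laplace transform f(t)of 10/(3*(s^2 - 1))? 10*sinh(t)/3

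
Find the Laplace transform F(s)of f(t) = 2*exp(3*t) 2/(s - 3)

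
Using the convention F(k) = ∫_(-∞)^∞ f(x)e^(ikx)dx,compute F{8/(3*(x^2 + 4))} 4*pi*exp(-2*Abs(k))/3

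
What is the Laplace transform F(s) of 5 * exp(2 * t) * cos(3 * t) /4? 5 * (s - 2) /(4 * ((s - 2) ^2 + 9) ) 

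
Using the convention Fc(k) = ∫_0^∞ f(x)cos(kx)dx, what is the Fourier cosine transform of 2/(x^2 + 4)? pi*exp(-2*k)/2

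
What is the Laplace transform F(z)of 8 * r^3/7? 48/(7 * z^4)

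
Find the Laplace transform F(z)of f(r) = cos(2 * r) z/(z^2 + 4)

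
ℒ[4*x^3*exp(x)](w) 24/(w - 1)^4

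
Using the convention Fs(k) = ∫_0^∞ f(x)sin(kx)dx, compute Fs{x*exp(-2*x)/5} 4*k/(5*(k^2 + 4)^2)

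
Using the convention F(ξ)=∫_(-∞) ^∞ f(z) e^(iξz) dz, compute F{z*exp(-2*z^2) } sqrt(2)*I*sqrt(pi)*ξ*exp(-ξ^2/8) /8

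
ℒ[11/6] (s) 11/(6 * s)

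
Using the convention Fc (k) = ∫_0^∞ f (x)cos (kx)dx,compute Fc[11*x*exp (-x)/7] 11*(1 - k^2)/ (7*(k^2 + 1)^2)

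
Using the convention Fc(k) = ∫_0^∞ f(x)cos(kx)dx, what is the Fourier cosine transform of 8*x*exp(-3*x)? 8*(9 - k^2)/(k^2 + 9)^2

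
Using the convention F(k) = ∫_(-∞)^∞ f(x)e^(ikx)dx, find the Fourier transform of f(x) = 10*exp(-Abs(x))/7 20/(7*(k^2 + 1))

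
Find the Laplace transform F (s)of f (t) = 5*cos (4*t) 5*s/ (s^2+16)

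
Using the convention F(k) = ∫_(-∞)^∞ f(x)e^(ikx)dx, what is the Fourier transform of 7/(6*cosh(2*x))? 7*pi/(12*cosh(pi*k/4))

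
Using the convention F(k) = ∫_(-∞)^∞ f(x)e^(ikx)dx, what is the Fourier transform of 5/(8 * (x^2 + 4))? 5 * pi * exp(-2 * Abs(k))/16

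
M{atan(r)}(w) -pi*sec(pi*w/2)/(2*w)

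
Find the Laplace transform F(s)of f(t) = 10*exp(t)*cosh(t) 10*(s - 1)/(s*(s - 2))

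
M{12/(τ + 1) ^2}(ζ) -12*pi*(ζ - 1) /sin(pi*ζ) 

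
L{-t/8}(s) -1/(8*s^2)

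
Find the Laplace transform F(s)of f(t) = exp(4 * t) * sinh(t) 1/((s - 4)^2 - 1)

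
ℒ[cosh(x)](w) w/(w^2 - 1)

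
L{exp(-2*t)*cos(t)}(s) (s+2)/((s+2)^2+1)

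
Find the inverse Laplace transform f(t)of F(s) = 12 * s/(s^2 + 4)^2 3 * t * sin(2 * t)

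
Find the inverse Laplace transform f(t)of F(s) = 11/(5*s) 11/5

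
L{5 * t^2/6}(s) 5/(3 * s^3)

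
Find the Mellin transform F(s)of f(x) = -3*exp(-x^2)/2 -3*gamma(s/2)/4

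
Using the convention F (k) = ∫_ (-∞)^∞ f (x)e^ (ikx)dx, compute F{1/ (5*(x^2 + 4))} pi*exp (-2*Abs (k))/10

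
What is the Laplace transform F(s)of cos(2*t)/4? s/(4*(s^2 + 4))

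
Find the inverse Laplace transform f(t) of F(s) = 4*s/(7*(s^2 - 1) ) 4*cosh(t) /7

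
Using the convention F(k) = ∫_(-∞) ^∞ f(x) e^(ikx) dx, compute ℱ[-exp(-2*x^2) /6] -sqrt(2)*sqrt(pi)*exp(-k^2/8) /12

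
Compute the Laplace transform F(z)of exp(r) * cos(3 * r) (z - 1)/((z - 1)^2 + 9)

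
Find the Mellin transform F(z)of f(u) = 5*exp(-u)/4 5*gamma(z)/4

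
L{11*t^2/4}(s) 11/(2*s^3)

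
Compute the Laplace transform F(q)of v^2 2/q^3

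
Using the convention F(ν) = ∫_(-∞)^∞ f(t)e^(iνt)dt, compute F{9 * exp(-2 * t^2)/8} 9 * sqrt(2) * sqrt(pi) * exp(-ν^2/8)/16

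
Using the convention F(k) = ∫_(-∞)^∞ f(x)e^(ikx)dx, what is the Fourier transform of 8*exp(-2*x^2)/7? 4*sqrt(2)*sqrt(pi)*exp(-k^2/8)/7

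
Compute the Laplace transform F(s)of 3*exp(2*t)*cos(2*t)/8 3*(s - 2)/(8*((s - 2)^2 + 4))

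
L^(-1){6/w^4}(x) x^3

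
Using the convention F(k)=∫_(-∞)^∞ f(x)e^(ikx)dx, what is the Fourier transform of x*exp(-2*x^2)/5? sqrt(2)*I*sqrt(pi)*k*exp(-k^2/8)/40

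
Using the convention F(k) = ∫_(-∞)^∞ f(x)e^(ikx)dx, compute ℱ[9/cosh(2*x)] 9*pi/(2*cosh(pi*k/4))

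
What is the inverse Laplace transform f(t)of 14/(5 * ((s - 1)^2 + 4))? 7 * exp(t) * sin(2 * t)/5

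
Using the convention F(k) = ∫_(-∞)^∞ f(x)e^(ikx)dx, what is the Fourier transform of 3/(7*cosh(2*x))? 3*pi/(14*cosh(pi*k/4))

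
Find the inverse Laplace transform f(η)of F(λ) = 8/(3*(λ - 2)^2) 8*η*exp(2*η)/3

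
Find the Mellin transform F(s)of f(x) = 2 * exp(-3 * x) 2 * gamma(s)/3^s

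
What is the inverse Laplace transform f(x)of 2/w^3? x^2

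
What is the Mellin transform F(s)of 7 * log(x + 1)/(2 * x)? -7 * pi * csc(pi * s)/(2 * s - 2)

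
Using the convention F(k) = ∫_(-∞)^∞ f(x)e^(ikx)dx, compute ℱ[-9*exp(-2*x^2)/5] -9*sqrt(2)*sqrt(pi)*exp(-k^2/8)/10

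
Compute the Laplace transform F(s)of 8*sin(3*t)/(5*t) 8*atan(3/s)/5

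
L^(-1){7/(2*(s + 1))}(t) 7*exp(-t)/2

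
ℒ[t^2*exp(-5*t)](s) 2/(s + 5)^3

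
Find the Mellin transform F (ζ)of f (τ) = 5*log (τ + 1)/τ -5*pi*csc (pi*ζ)/ (ζ - 1)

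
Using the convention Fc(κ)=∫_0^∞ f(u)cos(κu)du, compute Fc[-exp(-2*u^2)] -sqrt(2)*sqrt(pi)*exp(-κ^2/8)/4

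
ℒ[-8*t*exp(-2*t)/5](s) -8/(5*(s + 2)^2)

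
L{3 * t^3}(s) 18/s^4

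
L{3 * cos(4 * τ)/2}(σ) 3 * σ/(2 * (σ^2 + 16))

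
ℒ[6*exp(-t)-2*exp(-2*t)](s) 6/(s + 1)-2/(s + 2) 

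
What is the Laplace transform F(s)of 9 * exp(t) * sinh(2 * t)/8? 9/(4 * ((s - 1)^2-4))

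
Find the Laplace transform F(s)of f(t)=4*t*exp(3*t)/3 4/(3*(s - 3)^2)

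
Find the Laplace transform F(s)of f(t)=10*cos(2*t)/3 10*s/(3*(s^2+4))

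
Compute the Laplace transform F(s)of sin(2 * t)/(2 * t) atan(2/s)/2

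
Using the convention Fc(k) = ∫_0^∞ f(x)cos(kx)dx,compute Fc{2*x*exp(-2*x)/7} 2*(4 - k^2)/(7*(k^2 + 4)^2)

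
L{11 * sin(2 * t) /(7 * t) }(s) 11 * atan(2/s) /7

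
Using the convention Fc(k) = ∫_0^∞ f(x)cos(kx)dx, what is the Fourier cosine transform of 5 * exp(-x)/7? 5/(7 * (k^2 + 1))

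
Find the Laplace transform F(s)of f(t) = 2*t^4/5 48/(5*s^5)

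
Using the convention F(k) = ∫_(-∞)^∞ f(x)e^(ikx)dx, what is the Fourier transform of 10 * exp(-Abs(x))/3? 20/(3 * (k^2 + 1))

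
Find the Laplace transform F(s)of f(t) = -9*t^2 -18/s^3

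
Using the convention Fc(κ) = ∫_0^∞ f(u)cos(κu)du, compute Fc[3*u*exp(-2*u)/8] 3*(4 - κ^2)/(8*(κ^2 + 4)^2)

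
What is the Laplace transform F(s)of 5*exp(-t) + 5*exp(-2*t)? 5/(s + 1) + 5/(s + 2)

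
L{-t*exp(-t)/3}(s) -1/(3*(s + 1)^2)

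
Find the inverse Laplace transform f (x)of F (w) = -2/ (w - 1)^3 -x^2 * exp (x)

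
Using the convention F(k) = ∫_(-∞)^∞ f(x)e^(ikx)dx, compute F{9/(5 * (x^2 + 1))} 9 * pi * exp(-Abs(k))/5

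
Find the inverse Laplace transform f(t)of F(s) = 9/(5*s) 9/5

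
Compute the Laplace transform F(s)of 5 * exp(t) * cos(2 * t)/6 5 * (s - 1)/(6 * ((s - 1)^2 + 4))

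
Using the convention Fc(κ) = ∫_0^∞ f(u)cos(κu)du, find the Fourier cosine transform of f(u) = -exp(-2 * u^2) -sqrt(2) * sqrt(pi) * exp(-κ^2/8)/4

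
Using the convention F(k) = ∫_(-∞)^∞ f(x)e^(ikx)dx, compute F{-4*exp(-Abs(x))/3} -8/(3*k^2 + 3)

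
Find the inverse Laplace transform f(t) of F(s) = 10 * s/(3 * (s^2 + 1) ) 10 * cos(t) /3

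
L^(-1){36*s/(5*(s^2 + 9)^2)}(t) 6*t*sin(3*t)/5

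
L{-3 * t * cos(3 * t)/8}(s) 3 * (9 - s^2)/(8 * (s^2 + 9)^2)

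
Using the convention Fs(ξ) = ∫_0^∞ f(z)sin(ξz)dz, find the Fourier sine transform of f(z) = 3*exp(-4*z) 3*ξ/(ξ^2 + 16)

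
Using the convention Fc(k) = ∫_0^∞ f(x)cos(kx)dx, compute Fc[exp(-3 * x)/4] 3/(4 * (k^2 + 9))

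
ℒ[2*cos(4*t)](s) 2*s/(s^2 + 16)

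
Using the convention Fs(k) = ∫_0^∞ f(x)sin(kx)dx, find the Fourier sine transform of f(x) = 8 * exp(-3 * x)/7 8 * k/(7 * (k^2 + 9))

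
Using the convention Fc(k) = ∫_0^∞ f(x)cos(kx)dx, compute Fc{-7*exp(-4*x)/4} -7/(k^2 + 16)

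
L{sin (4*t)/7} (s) 4/ (7*(s^2 + 16))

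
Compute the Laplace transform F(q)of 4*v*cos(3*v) 4*(q^2 - 9)/(q^2+9)^2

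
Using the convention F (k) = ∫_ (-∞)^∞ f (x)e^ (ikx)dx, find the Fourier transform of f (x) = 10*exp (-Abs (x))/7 20/ (7*(k^2 + 1))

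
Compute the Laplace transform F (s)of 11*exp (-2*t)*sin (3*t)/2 33/ (2*( (s + 2)^2 + 9))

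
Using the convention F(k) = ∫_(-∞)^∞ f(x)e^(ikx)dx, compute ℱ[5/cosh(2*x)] 5*pi/(2*cosh(pi*k/4))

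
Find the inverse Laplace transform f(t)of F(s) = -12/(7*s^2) -12*t/7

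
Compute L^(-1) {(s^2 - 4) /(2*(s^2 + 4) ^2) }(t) t*cos(2*t) /2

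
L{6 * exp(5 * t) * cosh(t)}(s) 6 * (s - 5)/((s - 5)^2-1)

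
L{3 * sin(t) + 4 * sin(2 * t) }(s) 8/(s^2 + 4) + 3/(s^2 + 1) 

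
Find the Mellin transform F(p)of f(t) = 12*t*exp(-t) 12*gamma(p+1)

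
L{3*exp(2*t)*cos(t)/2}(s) 3*(s - 2)/(2*((s - 2)^2 + 1))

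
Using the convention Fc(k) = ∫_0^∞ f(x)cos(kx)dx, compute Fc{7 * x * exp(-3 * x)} 7 * (9 - k^2)/(k^2+9)^2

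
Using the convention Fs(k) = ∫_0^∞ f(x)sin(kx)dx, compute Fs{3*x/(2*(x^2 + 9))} 3*pi*exp(-3*k)/4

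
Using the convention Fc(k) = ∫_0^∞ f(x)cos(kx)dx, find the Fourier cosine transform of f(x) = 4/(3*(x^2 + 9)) 2*pi*exp(-3*k)/9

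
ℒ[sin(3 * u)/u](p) atan(3/p)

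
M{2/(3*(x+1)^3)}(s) pi*(s - 2)*(s - 1)/(3*sin(pi*s))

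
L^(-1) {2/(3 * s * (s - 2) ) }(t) 2 * exp(t) * sinh(t) /3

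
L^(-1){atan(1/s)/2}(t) sin(t)/(2*t)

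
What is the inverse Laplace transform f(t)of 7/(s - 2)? 7 * exp(2 * t)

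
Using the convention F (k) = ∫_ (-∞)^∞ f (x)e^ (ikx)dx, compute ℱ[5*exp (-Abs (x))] 10/ (k^2 + 1)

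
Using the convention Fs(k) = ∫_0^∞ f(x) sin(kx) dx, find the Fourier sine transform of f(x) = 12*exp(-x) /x 12*atan(k) 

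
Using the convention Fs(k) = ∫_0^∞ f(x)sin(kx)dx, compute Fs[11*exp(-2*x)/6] 11*k/(6*(k^2 + 4))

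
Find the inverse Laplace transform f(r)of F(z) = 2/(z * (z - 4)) exp(2 * r) * sinh(2 * r)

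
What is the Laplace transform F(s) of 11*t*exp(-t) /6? 11/(6*(s + 1) ^2) 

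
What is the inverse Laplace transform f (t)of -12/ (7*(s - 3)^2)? -12*t*exp (3*t)/7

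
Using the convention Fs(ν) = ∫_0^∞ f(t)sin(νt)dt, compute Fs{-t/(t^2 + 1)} -pi*exp(-ν)/2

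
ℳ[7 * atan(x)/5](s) -7 * pi * sec(pi * s/2)/(10 * s)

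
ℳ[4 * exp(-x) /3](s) 4 * gamma(s) /3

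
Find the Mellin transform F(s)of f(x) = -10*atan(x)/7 5*pi*sec(pi*s/2)/(7*s)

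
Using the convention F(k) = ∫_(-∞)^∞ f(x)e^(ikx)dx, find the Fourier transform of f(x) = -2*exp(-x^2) -2*sqrt(pi)*exp(-k^2/4)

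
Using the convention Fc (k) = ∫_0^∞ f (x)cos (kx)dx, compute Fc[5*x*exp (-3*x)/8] 5*(9 - k^2)/ (8*(k^2 + 9)^2)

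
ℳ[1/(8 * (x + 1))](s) pi * csc(pi * s)/8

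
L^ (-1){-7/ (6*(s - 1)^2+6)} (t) -7*exp (t)*sin (t)/6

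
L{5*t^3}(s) 30/s^4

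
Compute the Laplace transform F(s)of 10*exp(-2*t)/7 10/(7*(s+2))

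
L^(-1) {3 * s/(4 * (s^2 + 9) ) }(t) 3 * cos(3 * t) /4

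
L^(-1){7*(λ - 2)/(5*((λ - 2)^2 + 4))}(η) 7*exp(2*η)*cos(2*η)/5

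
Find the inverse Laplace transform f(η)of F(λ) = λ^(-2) η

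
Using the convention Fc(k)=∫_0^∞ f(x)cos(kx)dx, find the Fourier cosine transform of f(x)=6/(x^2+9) pi * exp(-3 * k)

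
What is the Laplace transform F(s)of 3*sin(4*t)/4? 3/(s^2 + 16)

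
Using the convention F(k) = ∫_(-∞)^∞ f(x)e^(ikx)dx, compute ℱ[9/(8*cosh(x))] 9*pi/(8*cosh(pi*k/2))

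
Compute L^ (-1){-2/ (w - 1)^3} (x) -x^2 * exp (x)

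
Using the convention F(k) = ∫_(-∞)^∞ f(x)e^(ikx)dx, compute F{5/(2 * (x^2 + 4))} 5 * pi * exp(-2 * Abs(k))/4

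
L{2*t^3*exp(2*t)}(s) 12/(s - 2)^4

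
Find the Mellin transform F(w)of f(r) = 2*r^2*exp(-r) 2*gamma(w+2)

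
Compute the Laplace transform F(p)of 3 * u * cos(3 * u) 3 * (p^2 - 9)/(p^2 + 9)^2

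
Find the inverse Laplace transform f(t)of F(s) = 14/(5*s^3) 7*t^2/5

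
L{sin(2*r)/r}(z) atan(2/z)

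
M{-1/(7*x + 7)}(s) -pi*csc(pi*s)/7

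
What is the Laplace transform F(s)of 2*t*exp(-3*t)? 2/(s+3)^2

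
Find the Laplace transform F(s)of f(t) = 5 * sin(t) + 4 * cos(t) 5/(s^2 + 1) + 4 * s/(s^2 + 1)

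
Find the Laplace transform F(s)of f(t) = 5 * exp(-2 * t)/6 5/(6 * (s + 2))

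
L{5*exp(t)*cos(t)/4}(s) 5*(s - 1)/(4*((s - 1)^2 + 1))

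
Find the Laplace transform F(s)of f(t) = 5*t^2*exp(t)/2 5/(s - 1)^3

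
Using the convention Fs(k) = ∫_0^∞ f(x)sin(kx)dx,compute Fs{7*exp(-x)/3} 7*k/(3*(k^2 + 1))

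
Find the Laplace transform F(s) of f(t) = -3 -3/s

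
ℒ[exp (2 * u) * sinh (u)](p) 1/ ( (p - 2)^2 - 1)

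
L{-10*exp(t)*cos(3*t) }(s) 10*(1 - s) /((s - 1) ^2 + 9) 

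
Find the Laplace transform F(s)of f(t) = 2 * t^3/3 4/s^4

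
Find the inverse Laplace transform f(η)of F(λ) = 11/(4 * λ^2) 11 * η/4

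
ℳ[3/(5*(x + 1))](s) 3*pi*csc(pi*s)/5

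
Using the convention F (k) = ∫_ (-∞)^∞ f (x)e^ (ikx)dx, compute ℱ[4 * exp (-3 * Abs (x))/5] 24/ (5 * (k^2 + 9))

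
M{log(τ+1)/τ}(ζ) -pi * csc(pi * ζ)/(ζ - 1)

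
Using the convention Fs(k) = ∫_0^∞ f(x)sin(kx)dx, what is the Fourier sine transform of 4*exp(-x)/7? 4*k/(7*(k^2 + 1))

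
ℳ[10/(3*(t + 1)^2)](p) -10*pi*(p - 1)/(3*sin(pi*p))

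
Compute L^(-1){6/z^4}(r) r^3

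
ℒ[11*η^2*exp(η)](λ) 22/(λ - 1)^3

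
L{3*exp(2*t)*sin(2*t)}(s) 6/((s - 2)^2 + 4)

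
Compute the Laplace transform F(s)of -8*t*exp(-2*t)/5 -8/(5*(s+2)^2)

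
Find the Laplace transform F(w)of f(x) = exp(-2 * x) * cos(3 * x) (w+2)/((w+2)^2+9)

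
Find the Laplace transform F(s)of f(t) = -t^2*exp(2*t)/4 -1/(2*(s - 2)^3)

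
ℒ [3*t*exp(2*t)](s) 3/(s - 2)^2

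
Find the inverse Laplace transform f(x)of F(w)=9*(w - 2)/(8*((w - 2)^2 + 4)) 9*exp(2*x)*cos(2*x)/8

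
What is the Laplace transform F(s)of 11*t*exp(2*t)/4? 11/(4*(s - 2)^2)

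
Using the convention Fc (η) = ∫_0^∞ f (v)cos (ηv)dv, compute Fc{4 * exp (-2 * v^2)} sqrt (2) * sqrt (pi) * exp (-η^2/8)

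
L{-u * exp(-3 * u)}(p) -1/(p + 3)^2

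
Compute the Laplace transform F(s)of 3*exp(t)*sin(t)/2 3/(2*((s - 1)^2 + 1))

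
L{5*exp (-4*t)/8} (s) 5/ (8*(s + 4))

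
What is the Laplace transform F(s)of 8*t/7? 8/(7*s^2)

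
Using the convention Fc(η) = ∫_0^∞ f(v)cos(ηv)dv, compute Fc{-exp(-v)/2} -1/(2*η^2 + 2)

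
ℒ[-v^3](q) -6/q^4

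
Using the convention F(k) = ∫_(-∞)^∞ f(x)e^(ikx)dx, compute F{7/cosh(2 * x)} 7 * pi/(2 * cosh(pi * k/4))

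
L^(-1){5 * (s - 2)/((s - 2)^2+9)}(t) 5 * exp(2 * t) * cos(3 * t)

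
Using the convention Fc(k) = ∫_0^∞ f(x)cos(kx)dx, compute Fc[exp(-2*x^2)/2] sqrt(2)*sqrt(pi)*exp(-k^2/8)/8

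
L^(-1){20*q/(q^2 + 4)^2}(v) 5*v*sin(2*v)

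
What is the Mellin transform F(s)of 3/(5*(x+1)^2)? -3*pi*(s - 1)/(5*sin(pi*s))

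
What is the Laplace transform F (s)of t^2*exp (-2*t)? 2/ (s + 2)^3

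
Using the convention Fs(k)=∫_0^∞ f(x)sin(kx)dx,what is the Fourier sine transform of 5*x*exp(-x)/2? 5*k/(k^2 + 1)^2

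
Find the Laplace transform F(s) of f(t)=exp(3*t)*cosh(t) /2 (s - 3) /(2*((s - 3) ^2 - 1) ) 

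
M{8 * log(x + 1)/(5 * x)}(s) -8 * pi * csc(pi * s)/(5 * s - 5)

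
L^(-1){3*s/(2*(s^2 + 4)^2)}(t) 3*t*sin(2*t)/8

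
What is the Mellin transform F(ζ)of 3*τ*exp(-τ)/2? 3*gamma(ζ + 1)/2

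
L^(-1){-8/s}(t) -8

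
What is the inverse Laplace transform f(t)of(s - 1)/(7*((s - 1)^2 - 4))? exp(t)*cosh(2*t)/7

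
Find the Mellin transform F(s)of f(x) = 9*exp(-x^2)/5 9*gamma(s/2)/10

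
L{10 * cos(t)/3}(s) 10 * s/(3 * (s^2 + 1))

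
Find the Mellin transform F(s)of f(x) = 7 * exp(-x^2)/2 7 * gamma(s/2)/4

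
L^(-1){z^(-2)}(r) r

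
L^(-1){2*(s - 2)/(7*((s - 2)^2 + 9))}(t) 2*exp(2*t)*cos(3*t)/7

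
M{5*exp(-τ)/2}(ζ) 5*gamma(ζ)/2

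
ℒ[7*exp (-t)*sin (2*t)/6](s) 7/ (3*( (s + 1)^2 + 4))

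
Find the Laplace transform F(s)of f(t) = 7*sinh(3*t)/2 21/(2*(s^2 - 9))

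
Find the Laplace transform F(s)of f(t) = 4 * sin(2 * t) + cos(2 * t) 8/(s^2 + 4) + s/(s^2 + 4)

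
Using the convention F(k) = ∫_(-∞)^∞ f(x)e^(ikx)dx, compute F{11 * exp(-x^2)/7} 11 * sqrt(pi) * exp(-k^2/4)/7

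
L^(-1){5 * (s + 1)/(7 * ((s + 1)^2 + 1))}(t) 5 * exp(-t) * cos(t)/7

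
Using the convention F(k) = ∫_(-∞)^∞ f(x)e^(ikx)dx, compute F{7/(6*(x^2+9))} 7*pi*exp(-3*Abs(k))/18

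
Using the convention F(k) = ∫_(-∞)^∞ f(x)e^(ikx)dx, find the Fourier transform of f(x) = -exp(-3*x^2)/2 -sqrt(3)*sqrt(pi)*exp(-k^2/12)/6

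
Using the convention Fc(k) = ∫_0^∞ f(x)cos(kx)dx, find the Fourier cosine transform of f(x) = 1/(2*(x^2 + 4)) pi*exp(-2*k)/8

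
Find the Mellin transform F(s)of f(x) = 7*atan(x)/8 -7*pi*sec(pi*s/2)/(16*s)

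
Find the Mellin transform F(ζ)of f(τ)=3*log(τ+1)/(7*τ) -3*pi*csc(pi*ζ)/(7*ζ - 7)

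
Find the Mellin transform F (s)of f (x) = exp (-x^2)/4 gamma (s/2)/8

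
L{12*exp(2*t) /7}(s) 12/(7*(s - 2) ) 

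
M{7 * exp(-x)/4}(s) 7 * gamma(s)/4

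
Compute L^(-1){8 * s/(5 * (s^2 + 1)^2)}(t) 4 * t * sin(t)/5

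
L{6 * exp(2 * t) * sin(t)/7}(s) 6/(7 * ((s - 2)^2 + 1))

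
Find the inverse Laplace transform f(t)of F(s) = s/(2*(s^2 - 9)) cosh(3*t)/2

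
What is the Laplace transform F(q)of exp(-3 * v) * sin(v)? 1/((q + 3)^2 + 1)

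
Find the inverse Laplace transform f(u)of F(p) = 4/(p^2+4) 2*sin(2*u)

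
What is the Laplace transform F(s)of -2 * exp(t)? -2/(s - 1)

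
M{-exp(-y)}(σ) -gamma(σ)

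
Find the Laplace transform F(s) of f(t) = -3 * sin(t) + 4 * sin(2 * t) 8/(s^2 + 4) - 3/(s^2 + 1) 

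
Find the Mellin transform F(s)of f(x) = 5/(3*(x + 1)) 5*pi*csc(pi*s)/3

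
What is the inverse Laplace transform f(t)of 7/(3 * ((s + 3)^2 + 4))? 7 * exp(-3 * t) * sin(2 * t)/6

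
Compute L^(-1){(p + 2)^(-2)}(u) u*exp(-2*u)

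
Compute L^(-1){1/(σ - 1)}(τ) exp(τ)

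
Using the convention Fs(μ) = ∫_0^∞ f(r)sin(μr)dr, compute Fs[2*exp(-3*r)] 2*μ/(μ^2+9)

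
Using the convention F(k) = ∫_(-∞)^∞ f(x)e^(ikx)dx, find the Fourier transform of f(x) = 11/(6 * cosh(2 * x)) 11 * pi/(12 * cosh(pi * k/4))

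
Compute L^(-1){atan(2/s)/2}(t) sin(2 * t)/(2 * t)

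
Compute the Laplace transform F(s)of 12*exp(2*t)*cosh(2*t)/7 12*(s - 2)/(7*s*(s - 4))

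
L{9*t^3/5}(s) 54/(5*s^4)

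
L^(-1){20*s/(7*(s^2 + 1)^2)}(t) 10*t*sin(t)/7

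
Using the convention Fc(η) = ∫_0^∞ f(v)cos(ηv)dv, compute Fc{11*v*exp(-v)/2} 11*(1 - η^2)/(2*(η^2+1)^2)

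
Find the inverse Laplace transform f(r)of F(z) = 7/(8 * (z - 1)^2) 7 * r * exp(r)/8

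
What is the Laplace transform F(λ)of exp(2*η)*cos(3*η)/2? (λ - 2)/(2*((λ - 2)^2 + 9))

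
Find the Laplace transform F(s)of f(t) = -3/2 -3/(2*s)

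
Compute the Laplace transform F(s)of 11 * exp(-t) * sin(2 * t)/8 11/(4 * ((s + 1)^2 + 4))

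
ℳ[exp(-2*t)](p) gamma(p)/2^p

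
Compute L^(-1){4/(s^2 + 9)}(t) 4 * sin(3 * t)/3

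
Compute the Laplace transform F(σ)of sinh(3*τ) 3/(σ^2 - 9)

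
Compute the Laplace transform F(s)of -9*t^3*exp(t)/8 -27/(4*(s - 1)^4)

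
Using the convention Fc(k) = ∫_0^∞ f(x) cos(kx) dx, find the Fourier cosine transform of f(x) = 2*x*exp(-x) 2*(1 - k^2) /(k^2 + 1) ^2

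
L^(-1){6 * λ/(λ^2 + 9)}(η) 6 * cos(3 * η)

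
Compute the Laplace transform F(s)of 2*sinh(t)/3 2/(3*(s^2 - 1))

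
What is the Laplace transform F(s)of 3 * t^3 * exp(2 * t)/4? 9/(2 * (s - 2)^4)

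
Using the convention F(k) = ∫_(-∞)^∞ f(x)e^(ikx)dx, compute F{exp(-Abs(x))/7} 2/(7*(k^2 + 1))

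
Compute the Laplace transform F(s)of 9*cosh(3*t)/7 9*s/(7*(s^2 - 9))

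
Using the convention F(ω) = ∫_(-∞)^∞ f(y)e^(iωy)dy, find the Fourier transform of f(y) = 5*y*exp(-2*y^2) 5*sqrt(2)*I*sqrt(pi)*ω*exp(-ω^2/8)/8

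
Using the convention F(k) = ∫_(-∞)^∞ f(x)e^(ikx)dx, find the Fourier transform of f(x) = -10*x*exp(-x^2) -5*I*sqrt(pi)*k*exp(-k^2/4)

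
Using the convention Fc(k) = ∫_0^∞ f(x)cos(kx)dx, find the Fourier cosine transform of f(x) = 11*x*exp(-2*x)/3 11*(4 - k^2)/(3*(k^2 + 4)^2)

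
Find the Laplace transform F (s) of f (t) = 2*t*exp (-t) 2/ (s+1) ^2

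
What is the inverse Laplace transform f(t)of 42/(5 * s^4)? 7 * t^3/5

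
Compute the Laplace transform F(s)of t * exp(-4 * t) (s+4)^(-2)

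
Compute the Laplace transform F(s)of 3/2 3/(2*s)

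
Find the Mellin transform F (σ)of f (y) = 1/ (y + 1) pi*csc (pi*σ)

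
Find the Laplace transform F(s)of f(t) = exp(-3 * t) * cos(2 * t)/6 (s + 3)/(6 * ((s + 3)^2 + 4))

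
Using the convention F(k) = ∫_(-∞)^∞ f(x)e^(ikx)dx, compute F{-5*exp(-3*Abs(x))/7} -30/(7*k^2 + 63)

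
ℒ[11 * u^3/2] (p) 33/p^4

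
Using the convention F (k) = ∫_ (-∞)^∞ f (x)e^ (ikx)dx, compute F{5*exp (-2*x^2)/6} 5*sqrt (2)*sqrt (pi)*exp (-k^2/8)/12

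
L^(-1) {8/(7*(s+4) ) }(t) 8*exp(-4*t) /7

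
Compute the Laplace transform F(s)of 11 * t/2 11/(2 * s^2)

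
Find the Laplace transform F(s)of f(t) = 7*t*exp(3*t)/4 7/(4*(s - 3)^2)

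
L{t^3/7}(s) 6/(7 * s^4)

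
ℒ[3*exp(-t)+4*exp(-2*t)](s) 3/(s+1)+4/(s+2)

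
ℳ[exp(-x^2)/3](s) gamma(s/2)/6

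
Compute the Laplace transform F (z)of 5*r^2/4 5/ (2*z^3)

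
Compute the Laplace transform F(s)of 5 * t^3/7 30/(7 * s^4)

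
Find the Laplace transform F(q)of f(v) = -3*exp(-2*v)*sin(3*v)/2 -9/(2*(q + 2)^2 + 18)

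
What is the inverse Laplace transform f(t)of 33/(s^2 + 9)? 11*sin(3*t)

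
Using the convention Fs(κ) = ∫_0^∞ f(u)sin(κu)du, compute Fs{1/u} pi/2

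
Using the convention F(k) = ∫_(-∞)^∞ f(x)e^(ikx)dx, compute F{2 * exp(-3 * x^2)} 2 * sqrt(3) * sqrt(pi) * exp(-k^2/12)/3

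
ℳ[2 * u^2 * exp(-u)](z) 2 * gamma(z + 2)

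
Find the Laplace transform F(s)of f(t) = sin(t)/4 1/(4*(s^2 + 1))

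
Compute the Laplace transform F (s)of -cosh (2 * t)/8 -s/ (8 * s^2-32)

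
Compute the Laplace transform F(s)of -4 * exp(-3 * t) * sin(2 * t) -8/((s + 3)^2 + 4)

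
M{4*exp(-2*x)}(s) 2^(2 - s)*gamma(s)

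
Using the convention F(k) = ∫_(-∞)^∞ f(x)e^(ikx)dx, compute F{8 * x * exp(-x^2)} 4 * I * sqrt(pi) * k * exp(-k^2/4)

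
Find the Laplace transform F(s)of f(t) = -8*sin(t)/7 -8/(7*s^2 + 7)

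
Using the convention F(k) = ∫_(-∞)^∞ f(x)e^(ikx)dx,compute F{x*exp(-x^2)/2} I*sqrt(pi)*k*exp(-k^2/4)/4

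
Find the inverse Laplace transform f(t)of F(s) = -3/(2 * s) -3/2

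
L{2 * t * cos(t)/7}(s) 2 * (s^2 - 1)/(7 * (s^2 + 1)^2)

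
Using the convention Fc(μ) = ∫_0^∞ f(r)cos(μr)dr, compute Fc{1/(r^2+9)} pi*exp(-3*μ)/6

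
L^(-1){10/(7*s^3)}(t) 5*t^2/7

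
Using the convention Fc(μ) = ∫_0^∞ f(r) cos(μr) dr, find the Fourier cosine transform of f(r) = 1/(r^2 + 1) pi*exp(-μ) /2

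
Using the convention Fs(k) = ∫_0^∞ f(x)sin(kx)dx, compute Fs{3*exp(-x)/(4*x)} 3*atan(k)/4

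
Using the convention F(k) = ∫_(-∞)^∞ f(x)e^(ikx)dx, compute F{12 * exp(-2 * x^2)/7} 6 * sqrt(2) * sqrt(pi) * exp(-k^2/8)/7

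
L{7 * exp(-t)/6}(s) 7/(6 * (s + 1))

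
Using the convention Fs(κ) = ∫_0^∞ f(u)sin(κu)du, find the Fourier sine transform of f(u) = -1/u -pi/2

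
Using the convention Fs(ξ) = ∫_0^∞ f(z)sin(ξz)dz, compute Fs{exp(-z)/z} atan(ξ)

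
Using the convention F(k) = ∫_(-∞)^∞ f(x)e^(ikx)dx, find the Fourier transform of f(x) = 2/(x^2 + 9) 2 * pi * exp(-3 * Abs(k))/3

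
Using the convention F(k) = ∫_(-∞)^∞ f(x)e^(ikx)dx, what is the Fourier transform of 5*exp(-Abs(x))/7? 10/(7*(k^2 + 1))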